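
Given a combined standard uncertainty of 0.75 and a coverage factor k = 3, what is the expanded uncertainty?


U = k * uc
U = 3 * 0.75
U = 2.2500

2.2500


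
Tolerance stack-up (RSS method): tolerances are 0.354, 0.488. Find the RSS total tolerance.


RSS = sqrt(0.354^2 + 0.488^2)
= sqrt(0.36346)
= 0.6029

0.6029


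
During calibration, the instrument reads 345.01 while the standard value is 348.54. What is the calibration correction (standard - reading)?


Correction = standard - reading
= 348.54 - 345.01
= 3.5300

3.5300


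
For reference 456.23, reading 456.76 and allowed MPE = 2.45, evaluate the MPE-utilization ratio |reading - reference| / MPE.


e = indication - reference = 456.76 - 456.23 = 0.5300
|e| = 0.5300
ratio = |e| / MPE = 0.5300 / 2.45
ratio = 0.2163

0.2163


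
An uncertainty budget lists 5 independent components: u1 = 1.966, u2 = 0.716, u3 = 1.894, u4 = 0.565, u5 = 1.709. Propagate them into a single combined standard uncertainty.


uc = sqrt(1.966^2 + 0.716^2 + 1.894^2 + 0.565^2 + 1.709^2)
uc = sqrt(11.204954)
uc = 3.3474

3.3474


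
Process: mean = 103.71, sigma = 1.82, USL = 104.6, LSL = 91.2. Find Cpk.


Cpu = (USL - mean) / (3*sigma) = (104.6 - 103.71) / (3*1.82) = 0.1630
Cpl = (mean - LSL) / (3*sigma) = (103.71 - 91.2) / (3*1.82) = 2.2912
Cpk = min(Cpu, Cpl) = 0.1630

0.1630


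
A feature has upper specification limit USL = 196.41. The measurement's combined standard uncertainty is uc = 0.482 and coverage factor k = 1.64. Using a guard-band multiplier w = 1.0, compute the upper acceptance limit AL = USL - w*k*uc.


U = k * uc = 1.64 * 0.482 = 0.79048
guard band g = w * U = 1.0 * 0.79048 = 0.79048
AL = USL - g = 196.41 - 0.79048
AL = 195.6195

195.6195


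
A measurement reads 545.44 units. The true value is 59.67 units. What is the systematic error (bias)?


Systematic error = measured - true
= 545.44 - 59.67
= 485.7700

485.7700


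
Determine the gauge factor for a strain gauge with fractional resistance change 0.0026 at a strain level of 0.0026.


GF = (dR/R) / epsilon
= 0.0026 / 0.0026
= 1.0000

1.0000


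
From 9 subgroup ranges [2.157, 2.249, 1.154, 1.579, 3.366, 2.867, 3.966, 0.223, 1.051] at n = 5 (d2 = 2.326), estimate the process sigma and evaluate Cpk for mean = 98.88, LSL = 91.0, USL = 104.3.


R_bar = (2.157 + 2.249 + 1.154 + 1.579 + 3.366 + 2.867 + 3.966 + 0.223 + 1.051) / 9 = 2.068
sigma = R_bar / d2 = 2.068 / 2.326 = 0.88907997
Cp = (USL - LSL)/(6*sigma) = (104.3 - 91.0)/(6*0.88907997) = 2.4932
Cpu = (104.3 - 98.88)/(3*0.88907997) = 2.0321
Cpl = (98.88 - 91.0)/(3*0.88907997) = 2.9544
Cpk = min(Cpu, Cpl) = 2.0321

2.0321


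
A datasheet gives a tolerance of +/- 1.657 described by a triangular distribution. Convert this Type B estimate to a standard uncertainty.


u_B = half_width / sqrt(6)
u_B = 1.657 / 2.4494897
u_B = 0.6765

0.6765


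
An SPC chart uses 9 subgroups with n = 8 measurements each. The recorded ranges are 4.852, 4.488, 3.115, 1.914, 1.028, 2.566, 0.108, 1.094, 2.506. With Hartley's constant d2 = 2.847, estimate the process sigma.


R_bar = (4.852 + 4.488 + 3.115 + 1.914 + 1.028 + 2.566 + 0.108 + 1.094 + 2.506) / 9
R_bar = 21.671 / 9 = 2.4078889
sigma_hat = R_bar / d2 = 2.4078889 / 2.847 = 0.8458

0.8458


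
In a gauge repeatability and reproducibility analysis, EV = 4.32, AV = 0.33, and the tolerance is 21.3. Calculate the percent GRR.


GRR = sqrt(EV^2 + AV^2) = sqrt(4.32^2 + 0.33^2) = 4.3325858
%GRR = GRR / tol * 100 = 4.3325858 / 21.3 * 100
%GRR = 20.3408

20.3408


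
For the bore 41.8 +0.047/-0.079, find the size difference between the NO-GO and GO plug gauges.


GO = nominal - lower_tol (smallest hole = maximum material condition)
GO = 41.8 - 0.079 = 41.721
NO-GO = nominal + upper_tol (largest hole = least material condition)
NO-GO = 41.8 + 0.047 = 41.847
spread = NO-GO - GO = 41.847 - 41.721 = 0.1260

0.1260


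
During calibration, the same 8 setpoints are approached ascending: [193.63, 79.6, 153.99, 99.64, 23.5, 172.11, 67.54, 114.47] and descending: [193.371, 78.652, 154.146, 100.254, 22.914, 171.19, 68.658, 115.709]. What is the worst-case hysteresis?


|193.63 - 193.371| = 0.2590
|79.6 - 78.652| = 0.9480
|153.99 - 154.146| = 0.1560
|99.64 - 100.254| = 0.6140
|23.5 - 22.914| = 0.5860
|172.11 - 171.19| = 0.9200
|67.54 - 68.658| = 1.1180
|114.47 - 115.709| = 1.2390
hysteresis = max(diffs) = 1.2390

1.2390


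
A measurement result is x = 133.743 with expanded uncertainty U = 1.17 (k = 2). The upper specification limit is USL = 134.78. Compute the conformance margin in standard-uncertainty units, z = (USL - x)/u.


u = U / k = 1.17 / 2 = 0.585
margin = |USL - x| = |134.78 - 133.743| = 1.037
z = margin / u = 1.037 / 0.585
z = 1.7726

1.7726


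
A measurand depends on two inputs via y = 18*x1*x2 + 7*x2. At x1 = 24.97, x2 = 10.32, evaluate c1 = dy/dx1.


y = 18*x1*x2 + 7*x2
dy/dx1 = 18*x2
Evaluate at x2 = 10.32: c1 = 18 * 10.32
c1 = 185.7600

185.7600


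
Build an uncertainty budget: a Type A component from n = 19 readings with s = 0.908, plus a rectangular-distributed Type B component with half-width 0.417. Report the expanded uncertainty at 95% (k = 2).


u_A = s / sqrt(n) = 0.908 / sqrt(19) = 0.20830949
u_B = half_width / sqrt(3) = 0.417 / sqrt(3) = 0.24075506
uc = sqrt(u_A^2 + u_B^2) = sqrt(0.20830949^2 + 0.24075506^2) = 0.31836432
U = k * uc = 2 * 0.31836432
U = 0.6367

0.6367


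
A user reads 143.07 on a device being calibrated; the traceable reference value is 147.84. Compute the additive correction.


Correction = standard - reading
= 147.84 - 143.07
= 4.7700

4.7700


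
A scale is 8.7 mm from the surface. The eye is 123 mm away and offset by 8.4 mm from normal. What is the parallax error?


error = h * offset / d
= 8.7 * 8.4 / 123
= 0.5941

0.5941


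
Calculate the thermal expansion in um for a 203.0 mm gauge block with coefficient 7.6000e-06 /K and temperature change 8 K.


dL = L * alpha * dT
= 203.0 * 7.6000e-06 * 8
= 0.0123424 mm
dL_um = 0.0123424 * 1000 = 12.3424 um

12.3424


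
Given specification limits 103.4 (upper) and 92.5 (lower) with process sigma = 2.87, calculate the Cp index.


Cp = (USL - LSL) / (6 * sigma)
= (103.4 - 92.5) / (6 * 2.87)
= 10.9000 / 17.2200
= 0.6330

0.6330


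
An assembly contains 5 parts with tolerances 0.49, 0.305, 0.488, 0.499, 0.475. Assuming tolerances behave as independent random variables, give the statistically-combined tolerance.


RSS = sqrt(0.49^2 + 0.305^2 + 0.488^2 + 0.499^2 + 0.475^2)
= sqrt(1.045895)
= 1.0227

1.0227


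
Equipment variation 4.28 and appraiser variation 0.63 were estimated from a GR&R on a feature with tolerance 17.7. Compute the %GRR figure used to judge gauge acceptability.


GRR = sqrt(EV^2 + AV^2) = sqrt(4.28^2 + 0.63^2) = 4.3261184
%GRR = GRR / tol * 100 = 4.3261184 / 17.7 * 100
%GRR = 24.4413

24.4413


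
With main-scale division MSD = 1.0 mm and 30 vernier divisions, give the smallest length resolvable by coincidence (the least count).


LC = MSD / n_div
= 1.0 / 30
= 0.0333

0.0333


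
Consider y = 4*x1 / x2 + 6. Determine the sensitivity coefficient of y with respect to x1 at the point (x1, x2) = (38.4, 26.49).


y = 4*x1 / x2 + 6
dy/dx1 = 4/x2
Evaluate at x2 = 26.49: c1 = 4 / 26.49
c1 = 0.1510

0.1510


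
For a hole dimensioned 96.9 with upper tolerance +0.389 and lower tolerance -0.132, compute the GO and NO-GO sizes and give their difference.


GO = nominal - lower_tol (smallest hole = maximum material condition)
GO = 96.9 - 0.132 = 96.768
NO-GO = nominal + upper_tol (largest hole = least material condition)
NO-GO = 96.9 + 0.389 = 97.289
spread = NO-GO - GO = 97.289 - 96.768 = 0.5210

0.5210


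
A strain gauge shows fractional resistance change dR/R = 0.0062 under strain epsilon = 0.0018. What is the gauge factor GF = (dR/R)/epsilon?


GF = (dR/R) / epsilon
= 0.0062 / 0.0018
= 3.4444

3.4444


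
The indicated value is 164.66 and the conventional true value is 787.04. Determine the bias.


Systematic error = measured - true
= 164.66 - 787.04
= -622.3800

-622.3800


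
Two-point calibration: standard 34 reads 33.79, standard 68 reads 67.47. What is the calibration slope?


slope = (y2 - y1) / (x2 - x1)
= (67.47 - 33.79) / (68 - 34)
= 33.6800 / 34
= 0.9906

0.9906


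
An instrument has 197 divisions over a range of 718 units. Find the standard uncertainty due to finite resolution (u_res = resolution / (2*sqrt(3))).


resolution = range / divisions
resolution = 718 / 197 = 3.6446701
u_res = resolution / (2*sqrt(3))
u_res = 3.6446701 / 3.4641016
u_res = 1.0521

1.0521


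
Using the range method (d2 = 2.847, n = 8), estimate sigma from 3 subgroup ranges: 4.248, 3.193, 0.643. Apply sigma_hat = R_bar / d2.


R_bar = (4.248 + 3.193 + 0.643) / 3
R_bar = 8.084 / 3 = 2.6946667
sigma_hat = R_bar / d2 = 2.6946667 / 2.847 = 0.9465

0.9465


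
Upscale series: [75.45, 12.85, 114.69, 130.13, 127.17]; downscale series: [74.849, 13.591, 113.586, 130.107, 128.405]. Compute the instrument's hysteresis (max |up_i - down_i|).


|75.45 - 74.849| = 0.6010
|12.85 - 13.591| = 0.7410
|114.69 - 113.586| = 1.1040
|130.13 - 130.107| = 0.0230
|127.17 - 128.405| = 1.2350
hysteresis = max(diffs) = 1.2350

1.2350


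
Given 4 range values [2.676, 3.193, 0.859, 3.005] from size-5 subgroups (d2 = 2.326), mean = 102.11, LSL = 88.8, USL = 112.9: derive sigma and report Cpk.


R_bar = (2.676 + 3.193 + 0.859 + 3.005) / 4 = 2.43325
sigma = R_bar / d2 = 2.43325 / 2.326 = 1.0461092
Cp = (USL - LSL)/(6*sigma) = (112.9 - 88.8)/(6*1.0461092) = 3.8396
Cpu = (112.9 - 102.11)/(3*1.0461092) = 3.4381
Cpl = (102.11 - 88.8)/(3*1.0461092) = 4.2411
Cpk = min(Cpu, Cpl) = 3.4381

3.4381


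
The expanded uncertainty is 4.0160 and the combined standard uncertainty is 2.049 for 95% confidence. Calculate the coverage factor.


k = U / uc
k = 4.0160 / 2.049
k = 1.96

1.96


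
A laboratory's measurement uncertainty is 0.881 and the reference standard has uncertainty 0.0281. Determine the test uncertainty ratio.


TUR = u_lab / u_ref
= 0.881 / 0.0281
= 31.3523

31.3523


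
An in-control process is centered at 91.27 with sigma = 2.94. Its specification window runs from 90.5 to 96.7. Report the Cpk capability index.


Cpu = (USL - mean) / (3*sigma) = (96.7 - 91.27) / (3*2.94) = 0.6156
Cpl = (mean - LSL) / (3*sigma) = (91.27 - 90.5) / (3*2.94) = 0.0873
Cpk = min(Cpu, Cpl) = 0.0873

0.0873


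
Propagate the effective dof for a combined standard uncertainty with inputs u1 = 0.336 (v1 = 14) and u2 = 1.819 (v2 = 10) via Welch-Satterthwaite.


uc = sqrt(u1^2 + u2^2) = sqrt(0.336^2 + 1.819^2) = 1.8497721
v_eff = uc^4 / (u1^4/v1 + u2^4/v2)
= 1.8497721^4 / (0.336^4/14 + 1.819^4/10)
= 11.707735 / 1.0957003
v_eff = 10.6852

10.6852


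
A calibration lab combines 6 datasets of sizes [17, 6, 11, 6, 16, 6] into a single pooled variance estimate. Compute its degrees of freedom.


nu = sum_i (n_i - 1)
nu = ((17 - 1) + (6 - 1) + (11 - 1) + (6 - 1) + (16 - 1) + (6 - 1))
nu = 16 + 5 + 10 + 5 + 15 + 5
nu = 56

56


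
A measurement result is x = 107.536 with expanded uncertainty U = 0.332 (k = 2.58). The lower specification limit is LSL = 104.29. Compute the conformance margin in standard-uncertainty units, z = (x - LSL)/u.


u = U / k = 0.332 / 2.58 = 0.12868217
margin = |LSL - x| = |104.29 - 107.536| = 3.246
z = margin / u = 3.246 / 0.12868217
z = 25.2249

25.2249


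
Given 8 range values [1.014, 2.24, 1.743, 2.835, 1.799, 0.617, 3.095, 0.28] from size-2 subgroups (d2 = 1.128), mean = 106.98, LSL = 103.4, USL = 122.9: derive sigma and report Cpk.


R_bar = (1.014 + 2.24 + 1.743 + 2.835 + 1.799 + 0.617 + 3.095 + 0.28) / 8 = 1.702875
sigma = R_bar / d2 = 1.702875 / 1.128 = 1.509641
Cp = (USL - LSL)/(6*sigma) = (122.9 - 103.4)/(6*1.509641) = 2.1528
Cpu = (122.9 - 106.98)/(3*1.509641) = 3.5152
Cpl = (106.98 - 103.4)/(3*1.509641) = 0.7905
Cpk = min(Cpu, Cpl) = 0.7905

0.7905


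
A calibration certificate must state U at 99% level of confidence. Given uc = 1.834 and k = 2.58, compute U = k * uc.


U = k * uc
U = 2.58 * 1.834
U = 4.7317

4.7317


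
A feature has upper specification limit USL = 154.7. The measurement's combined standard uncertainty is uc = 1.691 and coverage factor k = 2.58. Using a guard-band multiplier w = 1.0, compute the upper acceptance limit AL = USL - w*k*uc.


U = k * uc = 2.58 * 1.691 = 4.36278
guard band g = w * U = 1.0 * 4.36278 = 4.36278
AL = USL - g = 154.7 - 4.36278
AL = 150.3372

150.3372


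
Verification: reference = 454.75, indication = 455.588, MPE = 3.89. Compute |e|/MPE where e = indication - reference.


e = indication - reference = 455.588 - 454.75 = 0.8380
|e| = 0.8380
ratio = |e| / MPE = 0.8380 / 3.89
ratio = 0.2154

0.2154


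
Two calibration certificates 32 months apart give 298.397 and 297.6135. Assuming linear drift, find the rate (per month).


rate = (v2 - v1) / months
= (297.6135 - 298.397) / 32
= -0.7835 / 32
= -0.0245

-0.0245


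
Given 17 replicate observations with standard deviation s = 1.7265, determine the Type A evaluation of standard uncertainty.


u_A = s / sqrt(n)
u_A = 1.7265 / sqrt(17)
u_A = 1.7265 / 4.1231056
u_A = 0.4187

0.4187


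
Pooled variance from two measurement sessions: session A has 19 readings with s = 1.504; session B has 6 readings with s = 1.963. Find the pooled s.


s_p = sqrt(((n1-1)*s1^2 + (n2-1)*s2^2) / (n1+n2-2))
numerator = (19-1)*1.504^2 + (6-1)*1.963^2 = 40.716288 + 19.266845 = 59.983133
denominator = 19 + 6 - 2 = 23
s_p^2 = 59.983133 / 23 = 2.6079623
s_p = sqrt(2.6079623) = 1.6149

1.6149


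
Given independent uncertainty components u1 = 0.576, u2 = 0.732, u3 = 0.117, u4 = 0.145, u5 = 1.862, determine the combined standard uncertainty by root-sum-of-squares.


uc = sqrt(0.576^2 + 0.732^2 + 0.117^2 + 0.145^2 + 1.862^2)
uc = sqrt(4.369358)
uc = 2.0903

2.0903


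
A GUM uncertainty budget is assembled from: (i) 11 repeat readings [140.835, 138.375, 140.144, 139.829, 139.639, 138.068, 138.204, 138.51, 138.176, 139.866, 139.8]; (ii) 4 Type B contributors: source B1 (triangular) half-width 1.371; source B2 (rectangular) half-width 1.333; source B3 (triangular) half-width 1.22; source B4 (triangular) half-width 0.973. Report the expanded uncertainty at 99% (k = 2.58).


mean = (140.835 + 138.375 + 140.144 + 139.829 + 139.639 + 138.068 + 138.204 + 138.51 + 138.176 + 139.866 + 139.8) / 11 = 139.2223636
s = sqrt(sum((x - mean)^2)/(n-1)) = 0.97105708
u_A = s / sqrt(n) = 0.97105708 / sqrt(11) = 0.29278473
u_B1 = 1.371 / sqrt(6) = 0.55970841
u_B2 = 1.333 / sqrt(3) = 0.76960791
u_B3 = 1.22 / sqrt(6) = 0.49806291
u_B4 = 0.973 / sqrt(6) = 0.39722559
uc = sqrt(0.29278473^2 + 0.55970841^2 + 0.76960791^2 + 0.49806291^2 + 0.39722559^2) = 1.18201
U = k * uc = 2.58 * 1.18201
U = 3.0496

3.0496


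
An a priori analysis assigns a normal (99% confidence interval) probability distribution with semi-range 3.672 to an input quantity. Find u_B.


u_B = half_width / 2.576
u_B = 3.672 / 2.576
u_B = 1.4255

1.4255


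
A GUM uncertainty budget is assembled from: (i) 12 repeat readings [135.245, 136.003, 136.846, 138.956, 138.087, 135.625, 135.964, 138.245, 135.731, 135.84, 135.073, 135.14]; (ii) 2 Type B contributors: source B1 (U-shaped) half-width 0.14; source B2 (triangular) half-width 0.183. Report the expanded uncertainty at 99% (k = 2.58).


mean = (135.245 + 136.003 + 136.846 + 138.956 + 138.087 + 135.625 + 135.964 + 138.245 + 135.731 + 135.84 + 135.073 + 135.14) / 12 = 136.39625
s = sqrt(sum((x - mean)^2)/(n-1)) = 1.3271268
u_A = s / sqrt(n) = 1.3271268 / sqrt(12) = 0.38310851
u_B1 = 0.14 / sqrt(2) = 0.098994949
u_B2 = 0.183 / sqrt(6) = 0.074709437
uc = sqrt(0.38310851^2 + 0.098994949^2 + 0.074709437^2) = 0.40268304
U = k * uc = 2.58 * 0.40268304
U = 1.0389

1.0389


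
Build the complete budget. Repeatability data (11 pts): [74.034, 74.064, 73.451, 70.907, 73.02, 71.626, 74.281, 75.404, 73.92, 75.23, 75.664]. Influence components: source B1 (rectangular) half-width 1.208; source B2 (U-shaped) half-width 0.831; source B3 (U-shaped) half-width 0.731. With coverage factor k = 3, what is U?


mean = (74.034 + 74.064 + 73.451 + 70.907 + 73.02 + 71.626 + 74.281 + 75.404 + 73.92 + 75.23 + 75.664) / 11 = 73.78190909
s = sqrt(sum((x - mean)^2)/(n-1)) = 1.4928078
u_A = s / sqrt(n) = 1.4928078 / sqrt(11) = 0.45009849
u_B1 = 1.208 / sqrt(3) = 0.69743913
u_B2 = 0.831 / sqrt(2) = 0.58760574
u_B3 = 0.731 / sqrt(2) = 0.51689506
uc = sqrt(0.45009849^2 + 0.69743913^2 + 0.58760574^2 + 0.51689506^2) = 1.1408203
U = k * uc = 3 * 1.1408203
U = 3.4225

3.4225


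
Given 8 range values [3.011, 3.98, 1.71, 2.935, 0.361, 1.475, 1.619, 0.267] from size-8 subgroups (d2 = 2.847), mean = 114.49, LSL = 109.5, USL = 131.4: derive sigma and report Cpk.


R_bar = (3.011 + 3.98 + 1.71 + 2.935 + 0.361 + 1.475 + 1.619 + 0.267) / 8 = 1.91975
sigma = R_bar / d2 = 1.91975 / 2.847 = 0.67430629
Cp = (USL - LSL)/(6*sigma) = (131.4 - 109.5)/(6*0.67430629) = 5.4130
Cpu = (131.4 - 114.49)/(3*0.67430629) = 8.3592
Cpl = (114.49 - 109.5)/(3*0.67430629) = 2.4667
Cpk = min(Cpu, Cpl) = 2.4667

2.4667


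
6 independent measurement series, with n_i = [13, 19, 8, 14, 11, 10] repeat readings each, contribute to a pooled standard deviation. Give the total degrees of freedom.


nu = sum_i (n_i - 1)
nu = ((13 - 1) + (19 - 1) + (8 - 1) + (14 - 1) + (11 - 1) + (10 - 1))
nu = 12 + 18 + 7 + 13 + 10 + 9
nu = 69

69


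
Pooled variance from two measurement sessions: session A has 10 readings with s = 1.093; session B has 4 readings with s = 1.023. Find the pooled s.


s_p = sqrt(((n1-1)*s1^2 + (n2-1)*s2^2) / (n1+n2-2))
numerator = (10-1)*1.093^2 + (4-1)*1.023^2 = 10.751841 + 3.139587 = 13.891428
denominator = 10 + 4 - 2 = 12
s_p^2 = 13.891428 / 12 = 1.157619
s_p = sqrt(1.157619) = 1.0759

1.0759


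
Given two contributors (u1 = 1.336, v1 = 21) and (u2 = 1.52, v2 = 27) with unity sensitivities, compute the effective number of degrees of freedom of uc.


uc = sqrt(u1^2 + u2^2) = sqrt(1.336^2 + 1.52^2) = 2.0236838
v_eff = uc^4 / (u1^4/v1 + u2^4/v2)
= 2.0236838^4 / (1.336^4/21 + 1.52^4/27)
= 16.77145 / 0.3494091
v_eff = 47.9995

47.9995


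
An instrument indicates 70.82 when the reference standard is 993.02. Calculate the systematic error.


Systematic error = measured - true
= 70.82 - 993.02
= -922.2000

-922.2000


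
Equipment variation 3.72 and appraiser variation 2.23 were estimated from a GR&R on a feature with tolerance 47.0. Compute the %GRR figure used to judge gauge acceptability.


GRR = sqrt(EV^2 + AV^2) = sqrt(3.72^2 + 2.23^2) = 4.3371996
%GRR = GRR / tol * 100 = 4.3371996 / 47.0 * 100
%GRR = 9.2281

9.2281


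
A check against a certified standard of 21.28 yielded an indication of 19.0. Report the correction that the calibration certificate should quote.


Correction = standard - reading
= 21.28 - 19.0
= 2.2800

2.2800


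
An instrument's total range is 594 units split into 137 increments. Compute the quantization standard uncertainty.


resolution = range / divisions
resolution = 594 / 137 = 4.3357664
u_res = resolution / (2*sqrt(3))
u_res = 4.3357664 / 3.4641016
u_res = 1.2516

1.2516


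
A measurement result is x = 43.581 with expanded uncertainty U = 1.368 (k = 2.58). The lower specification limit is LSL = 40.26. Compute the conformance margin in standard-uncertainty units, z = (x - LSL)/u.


u = U / k = 1.368 / 2.58 = 0.53023256
margin = |LSL - x| = |40.26 - 43.581| = 3.321
z = margin / u = 3.321 / 0.53023256
z = 6.2633

6.2633


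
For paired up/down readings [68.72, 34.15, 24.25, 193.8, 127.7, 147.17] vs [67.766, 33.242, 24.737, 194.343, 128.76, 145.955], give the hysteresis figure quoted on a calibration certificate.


|68.72 - 67.766| = 0.9540
|34.15 - 33.242| = 0.9080
|24.25 - 24.737| = 0.4870
|193.8 - 194.343| = 0.5430
|127.7 - 128.76| = 1.0600
|147.17 - 145.955| = 1.2150
hysteresis = max(diffs) = 1.2150

1.2150


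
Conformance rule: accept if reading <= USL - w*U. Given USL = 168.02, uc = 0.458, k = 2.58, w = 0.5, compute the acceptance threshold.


U = k * uc = 2.58 * 0.458 = 1.18164
guard band g = w * U = 0.5 * 1.18164 = 0.59082
AL = USL - g = 168.02 - 0.59082
AL = 167.4292

167.4292


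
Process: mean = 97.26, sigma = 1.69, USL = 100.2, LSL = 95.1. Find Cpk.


Cpu = (USL - mean) / (3*sigma) = (100.2 - 97.26) / (3*1.69) = 0.5799
Cpl = (mean - LSL) / (3*sigma) = (97.26 - 95.1) / (3*1.69) = 0.4260
Cpk = min(Cpu, Cpl) = 0.4260

0.4260


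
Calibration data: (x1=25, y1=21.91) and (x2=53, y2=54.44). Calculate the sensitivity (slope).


slope = (y2 - y1) / (x2 - x1)
= (54.44 - 21.91) / (53 - 25)
= 32.5300 / 28
= 1.1618

1.1618


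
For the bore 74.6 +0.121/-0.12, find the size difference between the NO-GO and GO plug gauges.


GO = nominal - lower_tol (smallest hole = maximum material condition)
GO = 74.6 - 0.12 = 74.48
NO-GO = nominal + upper_tol (largest hole = least material condition)
NO-GO = 74.6 + 0.121 = 74.721
spread = NO-GO - GO = 74.721 - 74.48 = 0.2410

0.2410


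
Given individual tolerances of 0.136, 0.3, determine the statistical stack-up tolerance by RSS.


RSS = sqrt(0.136^2 + 0.3^2)
= sqrt(0.108496)
= 0.3294

0.3294


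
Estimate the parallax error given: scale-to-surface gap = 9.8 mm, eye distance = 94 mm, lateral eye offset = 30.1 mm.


error = h * offset / d
= 9.8 * 30.1 / 94
= 3.1381

3.1381


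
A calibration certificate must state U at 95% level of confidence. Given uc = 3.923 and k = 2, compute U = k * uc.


U = k * uc
U = 2 * 3.923
U = 7.8460

7.8460


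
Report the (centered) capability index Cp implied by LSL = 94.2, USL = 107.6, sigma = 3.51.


Cp = (USL - LSL) / (6 * sigma)
= (107.6 - 94.2) / (6 * 3.51)
= 13.4000 / 21.0600
= 0.6363

0.6363


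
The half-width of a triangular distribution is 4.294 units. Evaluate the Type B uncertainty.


u_B = half_width / sqrt(6)
u_B = 4.294 / 2.4494897
u_B = 1.7530

1.7530


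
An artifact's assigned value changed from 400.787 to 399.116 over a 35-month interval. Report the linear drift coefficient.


rate = (v2 - v1) / months
= (399.116 - 400.787) / 35
= -1.6710 / 35
= -0.0477

-0.0477


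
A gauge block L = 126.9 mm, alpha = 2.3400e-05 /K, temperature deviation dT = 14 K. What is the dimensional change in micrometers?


dL = L * alpha * dT
= 126.9 * 2.3400e-05 * 14
= 0.0415724 mm
dL_um = 0.0415724 * 1000 = 41.5724 um

41.5724


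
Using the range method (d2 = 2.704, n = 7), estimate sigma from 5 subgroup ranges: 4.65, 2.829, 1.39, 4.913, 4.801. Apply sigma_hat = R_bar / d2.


R_bar = (4.65 + 2.829 + 1.39 + 4.913 + 4.801) / 5
R_bar = 18.583 / 5 = 3.7166
sigma_hat = R_bar / d2 = 3.7166 / 2.704 = 1.3745

1.3745


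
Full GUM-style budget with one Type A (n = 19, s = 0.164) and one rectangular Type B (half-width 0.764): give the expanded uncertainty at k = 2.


u_A = s / sqrt(n) = 0.164 / sqrt(19) = 0.03762418
u_B = half_width / sqrt(3) = 0.764 / sqrt(3) = 0.44109561
uc = sqrt(u_A^2 + u_B^2) = sqrt(0.03762418^2 + 0.44109561^2) = 0.44269732
U = k * uc = 2 * 0.44269732
U = 0.8854

0.8854


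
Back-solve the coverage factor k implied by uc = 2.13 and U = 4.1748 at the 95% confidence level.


k = U / uc
k = 4.1748 / 2.13
k = 1.96

1.96


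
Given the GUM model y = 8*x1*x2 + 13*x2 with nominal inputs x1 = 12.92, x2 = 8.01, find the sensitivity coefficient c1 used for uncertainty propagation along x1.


y = 8*x1*x2 + 13*x2
dy/dx1 = 8*x2
Evaluate at x2 = 8.01: c1 = 8 * 8.01
c1 = 64.0800

64.0800


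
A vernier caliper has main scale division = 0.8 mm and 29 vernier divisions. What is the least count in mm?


LC = MSD / n_div
= 0.8 / 29
= 0.0276

0.0276


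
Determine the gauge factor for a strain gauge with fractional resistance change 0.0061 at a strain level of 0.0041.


GF = (dR/R) / epsilon
= 0.0061 / 0.0041
= 1.4878

1.4878


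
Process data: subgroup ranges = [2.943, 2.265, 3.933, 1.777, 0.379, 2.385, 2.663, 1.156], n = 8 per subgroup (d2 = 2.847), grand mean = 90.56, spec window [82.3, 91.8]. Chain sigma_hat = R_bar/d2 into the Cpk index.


R_bar = (2.943 + 2.265 + 3.933 + 1.777 + 0.379 + 2.385 + 2.663 + 1.156) / 8 = 2.187625
sigma = R_bar / d2 = 2.187625 / 2.847 = 0.76839656
Cp = (USL - LSL)/(6*sigma) = (91.8 - 82.3)/(6*0.76839656) = 2.0606
Cpu = (91.8 - 90.56)/(3*0.76839656) = 0.5379
Cpl = (90.56 - 82.3)/(3*0.76839656) = 3.5832
Cpk = min(Cpu, Cpl) = 0.5379

0.5379


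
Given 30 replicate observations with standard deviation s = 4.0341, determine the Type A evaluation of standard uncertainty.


u_A = s / sqrt(n)
u_A = 4.0341 / sqrt(30)
u_A = 4.0341 / 5.4772256
u_A = 0.7365

0.7365


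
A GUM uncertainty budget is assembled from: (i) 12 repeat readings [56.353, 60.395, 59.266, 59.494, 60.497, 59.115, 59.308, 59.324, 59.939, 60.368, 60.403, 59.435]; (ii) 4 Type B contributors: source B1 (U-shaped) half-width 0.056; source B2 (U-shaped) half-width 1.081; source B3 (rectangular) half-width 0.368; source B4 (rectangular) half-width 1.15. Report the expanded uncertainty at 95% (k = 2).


mean = (56.353 + 60.395 + 59.266 + 59.494 + 60.497 + 59.115 + 59.308 + 59.324 + 59.939 + 60.368 + 60.403 + 59.435) / 12 = 59.49141667
s = sqrt(sum((x - mean)^2)/(n-1)) = 1.1173994
u_A = s / sqrt(n) = 1.1173994 / sqrt(12) = 0.32256542
u_B1 = 0.056 / sqrt(2) = 0.03959798
u_B2 = 1.081 / sqrt(2) = 0.76438243
u_B3 = 0.368 / sqrt(3) = 0.2124649
u_B4 = 1.15 / sqrt(3) = 0.66395281
uc = sqrt(0.32256542^2 + 0.03959798^2 + 0.76438243^2 + 0.2124649^2 + 0.66395281^2) = 1.0843761
U = k * uc = 2 * 1.0843761
U = 2.1688

2.1688


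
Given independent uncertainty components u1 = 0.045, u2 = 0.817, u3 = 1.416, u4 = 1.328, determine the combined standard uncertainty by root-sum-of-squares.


uc = sqrt(0.045^2 + 0.817^2 + 1.416^2 + 1.328^2)
uc = sqrt(4.438154)
uc = 2.1067

2.1067


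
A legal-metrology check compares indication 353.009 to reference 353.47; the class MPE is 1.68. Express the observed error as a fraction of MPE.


e = indication - reference = 353.009 - 353.47 = -0.4610
|e| = 0.4610
ratio = |e| / MPE = 0.4610 / 1.68
ratio = 0.2744

0.2744


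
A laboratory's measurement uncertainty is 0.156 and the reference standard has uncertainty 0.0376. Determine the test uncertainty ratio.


TUR = u_lab / u_ref
= 0.156 / 0.0376
= 4.1489

4.1489


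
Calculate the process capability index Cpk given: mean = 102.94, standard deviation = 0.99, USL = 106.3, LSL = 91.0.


Cpu = (USL - mean) / (3*sigma) = (106.3 - 102.94) / (3*0.99) = 1.1313
Cpl = (mean - LSL) / (3*sigma) = (102.94 - 91.0) / (3*0.99) = 4.0202
Cpk = min(Cpu, Cpl) = 1.1313

1.1313


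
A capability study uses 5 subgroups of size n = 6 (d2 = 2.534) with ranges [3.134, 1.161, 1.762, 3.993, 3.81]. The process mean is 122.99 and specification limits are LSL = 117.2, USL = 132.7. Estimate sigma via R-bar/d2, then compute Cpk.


R_bar = (3.134 + 1.161 + 1.762 + 3.993 + 3.81) / 5 = 2.772
sigma = R_bar / d2 = 2.772 / 2.534 = 1.0939227
Cp = (USL - LSL)/(6*sigma) = (132.7 - 117.2)/(6*1.0939227) = 2.3615
Cpu = (132.7 - 122.99)/(3*1.0939227) = 2.9588
Cpl = (122.99 - 117.2)/(3*1.0939227) = 1.7643
Cpk = min(Cpu, Cpl) = 1.7643

1.7643


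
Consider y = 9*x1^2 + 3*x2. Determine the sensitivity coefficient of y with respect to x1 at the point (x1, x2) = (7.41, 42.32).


y = 9*x1^2 + 3*x2
dy/dx1 = 2*9*x1
Evaluate at x1 = 7.41: c1 = 18 * 7.41
c1 = 133.3800

133.3800


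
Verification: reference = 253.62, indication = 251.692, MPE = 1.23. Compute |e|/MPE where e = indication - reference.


e = indication - reference = 251.692 - 253.62 = -1.9280
|e| = 1.9280
ratio = |e| / MPE = 1.9280 / 1.23
ratio = 1.5675

1.5675


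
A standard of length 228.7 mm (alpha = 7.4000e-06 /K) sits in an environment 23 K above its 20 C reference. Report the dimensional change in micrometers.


dL = L * alpha * dT
= 228.7 * 7.4000e-06 * 23
= 0.0389247 mm
dL_um = 0.0389247 * 1000 = 38.9247 um

38.9247


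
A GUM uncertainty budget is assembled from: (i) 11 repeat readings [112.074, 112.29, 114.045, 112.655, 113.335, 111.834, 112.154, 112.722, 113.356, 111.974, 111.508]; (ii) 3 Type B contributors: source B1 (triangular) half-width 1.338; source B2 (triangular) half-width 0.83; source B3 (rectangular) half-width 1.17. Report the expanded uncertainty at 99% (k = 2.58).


mean = (112.074 + 112.29 + 114.045 + 112.655 + 113.335 + 111.834 + 112.154 + 112.722 + 113.356 + 111.974 + 111.508) / 11 = 112.5406364
s = sqrt(sum((x - mean)^2)/(n-1)) = 0.76952703
u_A = s / sqrt(n) = 0.76952703 / sqrt(11) = 0.23202113
u_B1 = 1.338 / sqrt(6) = 0.54623621
u_B2 = 0.83 / sqrt(6) = 0.33884608
u_B3 = 1.17 / sqrt(3) = 0.67549981
uc = sqrt(0.23202113^2 + 0.54623621^2 + 0.33884608^2 + 0.67549981^2) = 0.96089774
U = k * uc = 2.58 * 0.96089774
U = 2.4791

2.4791


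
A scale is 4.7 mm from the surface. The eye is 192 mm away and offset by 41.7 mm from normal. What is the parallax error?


error = h * offset / d
= 4.7 * 41.7 / 192
= 1.0208

1.0208


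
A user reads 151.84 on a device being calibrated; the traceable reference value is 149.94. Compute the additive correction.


Correction = standard - reading
= 149.94 - 151.84
= -1.9000

-1.9000


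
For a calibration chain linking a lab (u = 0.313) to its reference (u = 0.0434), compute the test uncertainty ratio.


TUR = u_lab / u_ref
= 0.313 / 0.0434
= 7.2120

7.2120


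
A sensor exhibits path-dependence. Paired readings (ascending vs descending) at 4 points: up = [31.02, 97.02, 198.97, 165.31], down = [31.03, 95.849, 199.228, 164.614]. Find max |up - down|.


|31.02 - 31.03| = 0.0100
|97.02 - 95.849| = 1.1710
|198.97 - 199.228| = 0.2580
|165.31 - 164.614| = 0.6960
hysteresis = max(diffs) = 1.1710

1.1710


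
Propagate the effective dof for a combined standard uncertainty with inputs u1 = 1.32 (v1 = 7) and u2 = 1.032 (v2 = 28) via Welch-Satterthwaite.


uc = sqrt(u1^2 + u2^2) = sqrt(1.32^2 + 1.032^2) = 1.6755369
v_eff = uc^4 / (u1^4/v1 + u2^4/v2)
= 1.6755369^4 / (1.32^4/7 + 1.032^4/28)
= 7.881629 / 0.47421811
v_eff = 16.6203

16.6203


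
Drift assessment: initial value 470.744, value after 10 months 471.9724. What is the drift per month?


rate = (v2 - v1) / months
= (471.9724 - 470.744) / 10
= 1.2284 / 10
= 0.1228

0.1228


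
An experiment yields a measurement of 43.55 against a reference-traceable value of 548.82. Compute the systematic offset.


Systematic error = measured - true
= 43.55 - 548.82
= -505.2700

-505.2700


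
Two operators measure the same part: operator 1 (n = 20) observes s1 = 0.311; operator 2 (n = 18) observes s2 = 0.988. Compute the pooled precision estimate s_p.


s_p = sqrt(((n1-1)*s1^2 + (n2-1)*s2^2) / (n1+n2-2))
numerator = (20-1)*0.311^2 + (18-1)*0.988^2 = 1.837699 + 16.594448 = 18.432147
denominator = 20 + 18 - 2 = 36
s_p^2 = 18.432147 / 36 = 0.51200408
s_p = sqrt(0.51200408) = 0.7155

0.7155


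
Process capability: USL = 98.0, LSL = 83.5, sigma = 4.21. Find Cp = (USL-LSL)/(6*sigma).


Cp = (USL - LSL) / (6 * sigma)
= (98.0 - 83.5) / (6 * 4.21)
= 14.5000 / 25.2600
= 0.5740

0.5740


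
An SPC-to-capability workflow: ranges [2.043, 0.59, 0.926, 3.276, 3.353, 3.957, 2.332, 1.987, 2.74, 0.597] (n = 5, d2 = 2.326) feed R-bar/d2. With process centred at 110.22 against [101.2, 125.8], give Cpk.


R_bar = (2.043 + 0.59 + 0.926 + 3.276 + 3.353 + 3.957 + 2.332 + 1.987 + 2.74 + 0.597) / 10 = 2.1801
sigma = R_bar / d2 = 2.1801 / 2.326 = 0.93727429
Cp = (USL - LSL)/(6*sigma) = (125.8 - 101.2)/(6*0.93727429) = 4.3744
Cpu = (125.8 - 110.22)/(3*0.93727429) = 5.5409
Cpl = (110.22 - 101.2)/(3*0.93727429) = 3.2079
Cpk = min(Cpu, Cpl) = 3.2079

3.2079


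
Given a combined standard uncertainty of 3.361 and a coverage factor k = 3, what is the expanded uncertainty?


U = k * uc
U = 3 * 3.361
U = 10.0830

10.0830


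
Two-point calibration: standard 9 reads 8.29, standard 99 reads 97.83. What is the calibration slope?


slope = (y2 - y1) / (x2 - x1)
= (97.83 - 8.29) / (99 - 9)
= 89.5400 / 90
= 0.9949

0.9949


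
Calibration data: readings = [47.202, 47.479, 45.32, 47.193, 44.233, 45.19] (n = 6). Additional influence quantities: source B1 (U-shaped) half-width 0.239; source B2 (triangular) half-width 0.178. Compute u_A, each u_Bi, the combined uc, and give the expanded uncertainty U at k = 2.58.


mean = (47.202 + 47.479 + 45.32 + 47.193 + 44.233 + 45.19) / 6 = 46.10283333
s = sqrt(sum((x - mean)^2)/(n-1)) = 1.3588845
u_A = s / sqrt(n) = 1.3588845 / sqrt(6) = 0.55476227
u_B1 = 0.239 / sqrt(2) = 0.16899852
u_B2 = 0.178 / sqrt(6) = 0.072668196
uc = sqrt(0.55476227^2 + 0.16899852^2 + 0.072668196^2) = 0.58446757
U = k * uc = 2.58 * 0.58446757
U = 1.5079

1.5079


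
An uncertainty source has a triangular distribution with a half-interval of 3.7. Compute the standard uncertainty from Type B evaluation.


u_B = half_width / sqrt(6)
u_B = 3.7 / 2.4494897
u_B = 1.5105

1.5105


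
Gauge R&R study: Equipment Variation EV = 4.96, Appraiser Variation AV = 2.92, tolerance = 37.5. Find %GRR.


GRR = sqrt(EV^2 + AV^2) = sqrt(4.96^2 + 2.92^2) = 5.7556928
%GRR = GRR / tol * 100 = 5.7556928 / 37.5 * 100
%GRR = 15.3485

15.3485


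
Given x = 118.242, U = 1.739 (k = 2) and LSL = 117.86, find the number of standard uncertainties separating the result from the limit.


u = U / k = 1.739 / 2 = 0.8695
margin = |LSL - x| = |117.86 - 118.242| = 0.382
z = margin / u = 0.382 / 0.8695
z = 0.4393

0.4393


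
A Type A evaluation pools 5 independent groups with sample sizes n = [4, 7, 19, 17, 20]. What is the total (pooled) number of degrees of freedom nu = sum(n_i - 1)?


nu = sum_i (n_i - 1)
nu = ((4 - 1) + (7 - 1) + (19 - 1) + (17 - 1) + (20 - 1))
nu = 3 + 6 + 18 + 16 + 19
nu = 62

62


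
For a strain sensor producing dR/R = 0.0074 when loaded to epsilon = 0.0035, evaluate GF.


GF = (dR/R) / epsilon
= 0.0074 / 0.0035
= 2.1143

2.1143


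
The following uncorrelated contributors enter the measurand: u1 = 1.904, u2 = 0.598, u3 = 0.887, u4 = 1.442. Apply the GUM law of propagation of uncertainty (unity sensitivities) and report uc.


uc = sqrt(1.904^2 + 0.598^2 + 0.887^2 + 1.442^2)
uc = sqrt(6.848953)
uc = 2.6171

2.6171


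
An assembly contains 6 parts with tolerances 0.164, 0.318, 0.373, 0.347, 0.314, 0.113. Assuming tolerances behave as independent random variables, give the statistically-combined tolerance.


RSS = sqrt(0.164^2 + 0.318^2 + 0.373^2 + 0.347^2 + 0.314^2 + 0.113^2)
= sqrt(0.498923)
= 0.7063

0.7063


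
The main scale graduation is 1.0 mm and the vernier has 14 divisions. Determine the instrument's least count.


LC = MSD / n_div
= 1.0 / 14
= 0.0714

0.0714


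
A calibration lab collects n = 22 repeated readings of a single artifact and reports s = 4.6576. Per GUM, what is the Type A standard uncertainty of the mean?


u_A = s / sqrt(n)
u_A = 4.6576 / sqrt(22)
u_A = 4.6576 / 4.6904158
u_A = 0.9930

0.9930


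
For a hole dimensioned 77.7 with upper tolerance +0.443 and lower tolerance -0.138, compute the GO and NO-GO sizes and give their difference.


GO = nominal - lower_tol (smallest hole = maximum material condition)
GO = 77.7 - 0.138 = 77.562
NO-GO = nominal + upper_tol (largest hole = least material condition)
NO-GO = 77.7 + 0.443 = 78.143
spread = NO-GO - GO = 78.143 - 77.562 = 0.5810

0.5810


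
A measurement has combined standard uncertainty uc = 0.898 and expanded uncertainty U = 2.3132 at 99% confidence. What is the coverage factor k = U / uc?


k = U / uc
k = 2.3132 / 0.898
k = 2.576

2.576


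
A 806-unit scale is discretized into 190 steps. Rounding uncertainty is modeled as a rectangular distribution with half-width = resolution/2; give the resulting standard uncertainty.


resolution = range / divisions
resolution = 806 / 190 = 4.2421053
u_res = resolution / (2*sqrt(3))
u_res = 4.2421053 / 3.4641016
u_res = 1.2246

1.2246


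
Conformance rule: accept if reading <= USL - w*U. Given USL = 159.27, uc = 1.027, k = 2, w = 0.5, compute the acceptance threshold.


U = k * uc = 2 * 1.027 = 2.054
guard band g = w * U = 0.5 * 2.054 = 1.027
AL = USL - g = 159.27 - 1.027
AL = 158.2430

158.2430


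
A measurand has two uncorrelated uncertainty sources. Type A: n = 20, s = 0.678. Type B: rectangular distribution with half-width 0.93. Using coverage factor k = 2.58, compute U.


u_A = s / sqrt(n) = 0.678 / sqrt(20) = 0.15160541
u_B = half_width / sqrt(3) = 0.93 / sqrt(3) = 0.53693575
uc = sqrt(u_A^2 + u_B^2) = sqrt(0.15160541^2 + 0.53693575^2) = 0.55792849
U = k * uc = 2.58 * 0.55792849
U = 1.4395

1.4395


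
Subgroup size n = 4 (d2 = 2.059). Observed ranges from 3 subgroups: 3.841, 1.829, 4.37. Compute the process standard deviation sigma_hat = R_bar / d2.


R_bar = (3.841 + 1.829 + 4.37) / 3
R_bar = 10.04 / 3 = 3.3466667
sigma_hat = R_bar / d2 = 3.3466667 / 2.059 = 1.6254

1.6254


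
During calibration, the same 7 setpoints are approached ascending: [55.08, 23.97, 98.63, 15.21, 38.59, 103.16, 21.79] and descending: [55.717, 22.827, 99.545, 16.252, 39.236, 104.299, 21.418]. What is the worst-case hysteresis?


|55.08 - 55.717| = 0.6370
|23.97 - 22.827| = 1.1430
|98.63 - 99.545| = 0.9150
|15.21 - 16.252| = 1.0420
|38.59 - 39.236| = 0.6460
|103.16 - 104.299| = 1.1390
|21.79 - 21.418| = 0.3720
hysteresis = max(diffs) = 1.1430

1.1430


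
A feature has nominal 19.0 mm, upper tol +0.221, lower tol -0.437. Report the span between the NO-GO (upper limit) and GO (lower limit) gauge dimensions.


GO = nominal - lower_tol (smallest hole = maximum material condition)
GO = 19.0 - 0.437 = 18.563
NO-GO = nominal + upper_tol (largest hole = least material condition)
NO-GO = 19.0 + 0.221 = 19.221
spread = NO-GO - GO = 19.221 - 18.563 = 0.6580

0.6580


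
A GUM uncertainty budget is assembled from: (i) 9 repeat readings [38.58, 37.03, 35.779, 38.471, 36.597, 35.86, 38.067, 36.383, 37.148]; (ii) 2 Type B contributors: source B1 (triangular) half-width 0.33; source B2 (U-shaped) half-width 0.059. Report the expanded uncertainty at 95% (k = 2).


mean = (38.58 + 37.03 + 35.779 + 38.471 + 36.597 + 35.86 + 38.067 + 36.383 + 37.148) / 9 = 37.10166667
s = sqrt(sum((x - mean)^2)/(n-1)) = 1.0643101
u_A = s / sqrt(n) = 1.0643101 / sqrt(9) = 0.35477003
u_B1 = 0.33 / sqrt(6) = 0.13472194
u_B2 = 0.059 / sqrt(2) = 0.0417193
uc = sqrt(0.35477003^2 + 0.13472194^2 + 0.0417193^2) = 0.38177516
U = k * uc = 2 * 0.38177516
U = 0.7636

0.7636


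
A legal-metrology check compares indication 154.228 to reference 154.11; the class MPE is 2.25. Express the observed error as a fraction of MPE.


e = indication - reference = 154.228 - 154.11 = 0.1180
|e| = 0.1180
ratio = |e| / MPE = 0.1180 / 2.25
ratio = 0.0524

0.0524


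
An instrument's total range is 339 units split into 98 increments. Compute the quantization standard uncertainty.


resolution = range / divisions
resolution = 339 / 98 = 3.4591837
u_res = resolution / (2*sqrt(3))
u_res = 3.4591837 / 3.4641016
u_res = 0.9986

0.9986


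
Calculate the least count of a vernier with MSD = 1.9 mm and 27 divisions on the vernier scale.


LC = MSD / n_div
= 1.9 / 27
= 0.0704

0.0704


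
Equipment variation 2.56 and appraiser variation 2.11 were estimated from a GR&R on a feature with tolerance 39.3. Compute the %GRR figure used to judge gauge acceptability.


GRR = sqrt(EV^2 + AV^2) = sqrt(2.56^2 + 2.11^2) = 3.317484
%GRR = GRR / tol * 100 = 3.317484 / 39.3 * 100
%GRR = 8.4414

8.4414


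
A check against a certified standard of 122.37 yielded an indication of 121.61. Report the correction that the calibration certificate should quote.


Correction = standard - reading
= 122.37 - 121.61
= 0.7600

0.7600


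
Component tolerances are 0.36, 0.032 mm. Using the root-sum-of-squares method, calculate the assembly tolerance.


RSS = sqrt(0.36^2 + 0.032^2)
= sqrt(0.130624)
= 0.3614

0.3614
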